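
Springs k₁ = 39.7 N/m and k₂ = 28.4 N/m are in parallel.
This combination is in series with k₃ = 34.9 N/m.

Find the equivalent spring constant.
k₁₂ = k₁ + k₂ = 68.1 N/m (parallel)
1/k_eq = 1/k₁₂ + 1/k₃ → k_eq = 23.07 N/m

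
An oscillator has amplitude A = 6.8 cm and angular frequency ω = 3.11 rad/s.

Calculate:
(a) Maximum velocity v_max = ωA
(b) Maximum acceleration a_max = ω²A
v_max = ωA = 3.11×0.068 = 0.2115 m/s
a_max = ω²A = 3.11²×0.068 = 0.6577 m/s²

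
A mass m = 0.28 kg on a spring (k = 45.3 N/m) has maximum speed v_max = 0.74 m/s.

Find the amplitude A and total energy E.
½mv²_max = ½kA² → A = v_max√(m/k) = 0.74×√(0.28/45.3) = 0.05818 m = 5.818 cm
E = ½mv²_max = ½×0.28×0.74² = 0.07666 J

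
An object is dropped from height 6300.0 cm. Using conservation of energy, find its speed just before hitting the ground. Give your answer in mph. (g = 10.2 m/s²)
mgh = ½mv² → v = √(2gh) = √(2×10.2×63) = 35.85 m/s = 80.19 mph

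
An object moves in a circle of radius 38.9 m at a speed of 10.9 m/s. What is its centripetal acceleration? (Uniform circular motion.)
a_c = v²/r = 10.9²/38.9 = 118.81/38.9 = 3.05 m/s²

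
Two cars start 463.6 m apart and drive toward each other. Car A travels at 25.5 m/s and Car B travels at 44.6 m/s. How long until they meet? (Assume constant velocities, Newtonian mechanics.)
Combined speed: v_combined = 25.5 + 44.6 = 70.1 m/s
Time to meet: t = d/70.1 = 463.6/70.1 = 6.61 s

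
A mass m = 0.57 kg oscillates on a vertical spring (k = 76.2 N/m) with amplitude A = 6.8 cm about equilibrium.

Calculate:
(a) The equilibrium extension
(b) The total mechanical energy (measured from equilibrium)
x_eq = mg/k = 0.57×9.81/76.2 = 0.07338 m = 7.338 cm
E = ½kA² = ½×76.2×(0.068)² = 0.1762 J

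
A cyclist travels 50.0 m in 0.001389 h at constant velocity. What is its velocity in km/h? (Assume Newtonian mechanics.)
v = d/t (with unit conversion) = 36.0 km/h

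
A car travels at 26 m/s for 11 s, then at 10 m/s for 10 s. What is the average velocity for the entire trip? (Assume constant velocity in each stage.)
d₁ = v₁t₁ = 26 × 11 = 286 m
d₂ = v₂t₂ = 10 × 10 = 100 m
d_total = 386 m, t_total = 21 s
v_avg = d_total/t_total = 386/21 = 18.38 m/s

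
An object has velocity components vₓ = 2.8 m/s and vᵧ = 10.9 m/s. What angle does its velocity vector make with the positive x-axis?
θ = arctan(vᵧ/vₓ) = arctan(10.9/2.8) = 75.59°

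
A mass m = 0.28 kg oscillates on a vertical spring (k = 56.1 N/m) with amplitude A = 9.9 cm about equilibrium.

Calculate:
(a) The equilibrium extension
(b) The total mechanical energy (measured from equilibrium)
x_eq = mg/k = 0.28×9.81/56.1 = 0.04896 m = 4.896 cm
E = ½kA² = ½×56.1×(0.099)² = 0.2749 J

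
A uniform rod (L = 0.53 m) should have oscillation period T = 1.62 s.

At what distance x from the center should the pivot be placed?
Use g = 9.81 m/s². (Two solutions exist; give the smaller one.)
T = 2π√((L²/12 + x²)/(gx)). Let c = T²g/(4π²) = 0.6521.
x² − cx + L²/12 = 0 → x = (c − √(c² − L²/3))/2 = 0.03812 m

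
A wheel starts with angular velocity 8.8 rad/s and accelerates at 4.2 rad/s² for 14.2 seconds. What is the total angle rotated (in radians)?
θ = ω₀t + ½αt² = 8.8×14.2 + ½×4.2×14.2² = 548.4 rad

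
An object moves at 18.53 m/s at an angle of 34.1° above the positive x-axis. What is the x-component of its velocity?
vₓ = v cos(θ) = 18.53 × cos(34.1°) = 15.34 m/s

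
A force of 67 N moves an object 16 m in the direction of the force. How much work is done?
W = Fd = 67×16 = 1072.0 J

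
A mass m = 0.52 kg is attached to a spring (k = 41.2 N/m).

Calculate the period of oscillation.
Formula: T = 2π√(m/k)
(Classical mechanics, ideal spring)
T = 2π√(m/k) = 2π√(0.52/41.2) = 0.7059 s; f = 1/T = 1.417 Hz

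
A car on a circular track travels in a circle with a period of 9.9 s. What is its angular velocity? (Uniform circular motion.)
ω = 2π/T = 2π/9.9 = 0.6347 rad/s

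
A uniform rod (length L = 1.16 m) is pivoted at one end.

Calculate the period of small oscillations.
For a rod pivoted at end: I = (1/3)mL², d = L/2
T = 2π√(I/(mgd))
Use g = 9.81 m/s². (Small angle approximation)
I/m = (1/3)L² = 0.4485 m²; d = L/2 = 0.58 m
T = 2π√(I/(mgd)) = 2π√(0.4485/(9.81×0.58)) = 1.764 s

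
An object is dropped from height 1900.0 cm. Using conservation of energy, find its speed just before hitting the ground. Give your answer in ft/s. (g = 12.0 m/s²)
mgh = ½mv² → v = √(2gh) = √(2×12.0×19) = 21.35 m/s = 70.06 ft/s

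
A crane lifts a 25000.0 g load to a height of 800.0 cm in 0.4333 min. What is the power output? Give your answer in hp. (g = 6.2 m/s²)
W = mgh = 25×6.2×8 = 1240 J
P = W/t = 1240/26 = 47.7 W = 0.06396 hp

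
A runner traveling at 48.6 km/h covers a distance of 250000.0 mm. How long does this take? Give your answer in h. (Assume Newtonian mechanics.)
t = d/v (with unit conversion) = 0.005144 h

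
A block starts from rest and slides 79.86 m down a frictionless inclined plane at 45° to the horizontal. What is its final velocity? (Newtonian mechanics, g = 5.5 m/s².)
a = g sin(θ) = 5.5 × sin(45°) = 3.89 m/s²
v = √(2ad) = √(2 × 3.89 × 79.86) = 24.92 m/s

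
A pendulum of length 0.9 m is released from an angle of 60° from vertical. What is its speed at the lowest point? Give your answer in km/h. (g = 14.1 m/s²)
h = L(1 − cosθ) = 0.9×(1 − cos60°) = 0.45 m
v = √(2gh) = √(2×14.1×0.45) = 3.562 m/s = 12.82 km/h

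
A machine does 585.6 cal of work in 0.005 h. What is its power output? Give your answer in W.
P = W/t = 2450 J / 18 s = 136.1 W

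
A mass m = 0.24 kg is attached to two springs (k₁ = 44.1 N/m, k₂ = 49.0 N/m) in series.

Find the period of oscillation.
k_eq = k₁k₂/(k₁+k₂) = 23.21 N/m
T = 2π√(m/k_eq) = 2π√(0.24/23.21) = 0.6389 s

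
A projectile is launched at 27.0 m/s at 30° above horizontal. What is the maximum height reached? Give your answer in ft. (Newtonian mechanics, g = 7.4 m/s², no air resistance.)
H = v₀²sin²(θ)/(2g) (with unit conversion) = 40.4 ft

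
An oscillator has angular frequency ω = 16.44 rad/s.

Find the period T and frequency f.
T = 2π/ω = 2π/16.44 = 0.3822 s; f = ω/2π = 2.617 Hz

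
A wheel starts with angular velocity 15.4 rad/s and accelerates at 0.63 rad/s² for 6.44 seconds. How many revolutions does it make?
θ = ω₀t + ½αt² = 15.4×6.44 + ½×0.63×6.44² = 112.24 rad
Revolutions = θ/(2π) = 112.24/(2π) = 17.86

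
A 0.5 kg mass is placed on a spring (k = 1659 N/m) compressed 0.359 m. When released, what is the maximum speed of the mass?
½kx² = ½mv² → v = x√(k/m) = 0.359×√(1659/0.5) = 20.68 m/s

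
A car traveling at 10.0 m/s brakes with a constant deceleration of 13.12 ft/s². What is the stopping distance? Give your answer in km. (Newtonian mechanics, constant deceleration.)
d = v₀² / (2a) (with unit conversion) = 0.0125 km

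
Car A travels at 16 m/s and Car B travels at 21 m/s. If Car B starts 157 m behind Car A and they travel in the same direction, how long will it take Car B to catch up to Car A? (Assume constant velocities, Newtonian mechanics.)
Relative speed: v_rel = 21 - 16 = 5 m/s
Time to catch: t = d₀/v_rel = 157/5 = 31.4 s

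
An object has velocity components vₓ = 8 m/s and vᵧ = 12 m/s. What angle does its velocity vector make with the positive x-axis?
θ = arctan(vᵧ/vₓ) = arctan(12/8) = 56.31°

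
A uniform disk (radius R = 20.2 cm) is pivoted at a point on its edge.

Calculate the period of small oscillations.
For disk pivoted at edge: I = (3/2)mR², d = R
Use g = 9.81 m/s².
I/m = (3/2)R² = 0.06121 m²; d = R = 0.202 m
T = 2π√((3/2)R²/(gR)) = 2π√(3R/(2g)) = 1.104 s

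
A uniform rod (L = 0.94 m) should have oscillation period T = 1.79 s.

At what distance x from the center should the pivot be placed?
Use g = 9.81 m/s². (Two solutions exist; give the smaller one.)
T = 2π√((L²/12 + x²)/(gx)). Let c = T²g/(4π²) = 0.7962.
x² − cx + L²/12 = 0 → x = (c − √(c² − L²/3))/2 = 0.1068 m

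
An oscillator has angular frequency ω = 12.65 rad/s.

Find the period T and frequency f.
T = 2π/ω = 2π/12.65 = 0.4967 s; f = ω/2π = 2.013 Hz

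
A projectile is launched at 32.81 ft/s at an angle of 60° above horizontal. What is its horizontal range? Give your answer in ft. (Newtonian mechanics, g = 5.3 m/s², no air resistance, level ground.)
R = v₀² sin(2θ) / g (with unit conversion) = 53.61 ft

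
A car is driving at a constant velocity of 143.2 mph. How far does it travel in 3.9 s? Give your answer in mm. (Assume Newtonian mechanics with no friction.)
d = vt (with unit conversion) = 249700.0 mm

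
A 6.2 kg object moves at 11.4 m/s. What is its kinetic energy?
KE = ½mv² = ½×6.2×11.4² = 402.876 J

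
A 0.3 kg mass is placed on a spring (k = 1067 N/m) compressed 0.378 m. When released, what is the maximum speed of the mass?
½kx² = ½mv² → v = x√(k/m) = 0.378×√(1067/0.3) = 22.54 m/s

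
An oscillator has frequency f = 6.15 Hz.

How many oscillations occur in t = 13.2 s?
n = f×t = 6.15×13.2 = 81.18 oscillations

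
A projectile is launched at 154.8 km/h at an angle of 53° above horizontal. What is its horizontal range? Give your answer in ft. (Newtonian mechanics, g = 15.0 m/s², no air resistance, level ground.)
R = v₀² sin(2θ) / g (with unit conversion) = 388.8 ft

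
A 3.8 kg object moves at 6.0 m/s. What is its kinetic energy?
KE = ½mv² = ½×3.8×6.0² = 68.4 J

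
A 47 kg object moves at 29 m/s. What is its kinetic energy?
KE = ½mv² = ½×47×29² = 19763.5 J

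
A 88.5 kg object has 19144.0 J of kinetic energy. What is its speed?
KE = ½mv² → v = √(2KE/m) = √(2×19144.0/88.5) = 20.8 m/s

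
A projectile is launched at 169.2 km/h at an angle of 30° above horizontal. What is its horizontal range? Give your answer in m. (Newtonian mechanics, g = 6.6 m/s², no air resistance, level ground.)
R = v₀² sin(2θ) / g (with unit conversion) = 289.9 m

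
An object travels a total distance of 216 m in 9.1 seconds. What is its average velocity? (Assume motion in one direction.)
v_avg = Δd / Δt = 216 / 9.1 = 23.74 m/s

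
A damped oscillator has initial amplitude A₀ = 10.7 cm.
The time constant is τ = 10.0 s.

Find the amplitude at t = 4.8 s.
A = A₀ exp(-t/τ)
A = A₀ exp(−t/τ) = 10.7×exp(−4.8/10.0) = 6.621 cm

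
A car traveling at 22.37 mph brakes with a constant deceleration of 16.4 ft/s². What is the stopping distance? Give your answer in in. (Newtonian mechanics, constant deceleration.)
d = v₀² / (2a) (with unit conversion) = 393.8 in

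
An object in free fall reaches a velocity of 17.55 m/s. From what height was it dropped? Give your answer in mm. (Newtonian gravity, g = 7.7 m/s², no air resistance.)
h = v²/(2g) (with unit conversion) = 20000.0 mm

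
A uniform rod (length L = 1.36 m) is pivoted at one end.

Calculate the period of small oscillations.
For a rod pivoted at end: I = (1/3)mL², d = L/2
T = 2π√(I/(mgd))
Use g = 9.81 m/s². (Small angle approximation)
I/m = (1/3)L² = 0.6165 m²; d = L/2 = 0.68 m
T = 2π√(I/(mgd)) = 2π√(0.6165/(9.81×0.68)) = 1.91 s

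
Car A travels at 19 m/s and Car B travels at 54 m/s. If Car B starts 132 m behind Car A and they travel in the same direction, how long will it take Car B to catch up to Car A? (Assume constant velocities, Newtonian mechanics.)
Relative speed: v_rel = 54 - 19 = 35 m/s
Time to catch: t = d₀/v_rel = 132/35 = 3.77 s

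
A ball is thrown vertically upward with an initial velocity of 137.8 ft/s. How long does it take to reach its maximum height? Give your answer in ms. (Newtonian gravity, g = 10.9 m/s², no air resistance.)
t_up = v₀/g (with unit conversion) = 3853.0 ms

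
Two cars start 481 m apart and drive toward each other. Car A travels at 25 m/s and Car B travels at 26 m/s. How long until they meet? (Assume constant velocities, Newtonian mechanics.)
Combined speed: v_combined = 25 + 26 = 51 m/s
Time to meet: t = d/51 = 481/51 = 9.43 s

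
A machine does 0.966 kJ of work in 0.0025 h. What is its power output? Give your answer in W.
P = W/t = 966 J / 9 s = 107.3 W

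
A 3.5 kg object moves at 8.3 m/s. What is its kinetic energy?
KE = ½mv² = ½×3.5×8.3² = 120.5575 J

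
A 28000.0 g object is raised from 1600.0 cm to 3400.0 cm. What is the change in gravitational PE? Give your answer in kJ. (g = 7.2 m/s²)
ΔPE = mg(h₂ − h₁) = 28 kg × 7.2 m/s² × (34 − 16) m = 3629 J = 3.629 kJ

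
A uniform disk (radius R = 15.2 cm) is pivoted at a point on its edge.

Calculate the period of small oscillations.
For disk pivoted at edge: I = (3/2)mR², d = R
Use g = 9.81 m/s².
I/m = (3/2)R² = 0.03466 m²; d = R = 0.152 m
T = 2π√((3/2)R²/(gR)) = 2π√(3R/(2g)) = 0.9579 s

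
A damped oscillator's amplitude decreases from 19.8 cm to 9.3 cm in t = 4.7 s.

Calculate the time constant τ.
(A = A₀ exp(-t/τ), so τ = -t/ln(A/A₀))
A/A₀ = 9.3/19.8 = 0.4697; ln(A/A₀) = -0.7557
τ = −t/ln(A/A₀) = −4.7/-0.7557 = 6.22 s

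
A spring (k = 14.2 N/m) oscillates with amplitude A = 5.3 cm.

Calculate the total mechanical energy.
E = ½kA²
E = ½kA² = ½×14.2×(0.053)² = 0.01994 J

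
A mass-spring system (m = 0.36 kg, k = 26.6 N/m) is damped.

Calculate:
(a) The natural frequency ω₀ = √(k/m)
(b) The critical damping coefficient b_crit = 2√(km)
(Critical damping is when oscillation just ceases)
ω₀ = √(k/m) = √(26.6/0.36) = 8.596 rad/s
b_crit = 2√(km) = 2√(26.6×0.36) = 6.189 kg/s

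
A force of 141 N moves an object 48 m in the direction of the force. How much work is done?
W = Fd = 141×48 = 6768.0 J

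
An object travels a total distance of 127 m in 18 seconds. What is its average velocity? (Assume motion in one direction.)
v_avg = Δd / Δt = 127 / 18 = 7.06 m/s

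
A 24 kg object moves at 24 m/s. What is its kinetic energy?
KE = ½mv² = ½×24×24² = 6912.0 J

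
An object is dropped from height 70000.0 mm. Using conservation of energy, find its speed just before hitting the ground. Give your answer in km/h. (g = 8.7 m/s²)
mgh = ½mv² → v = √(2gh) = √(2×8.7×70) = 34.9 m/s = 125.6 km/h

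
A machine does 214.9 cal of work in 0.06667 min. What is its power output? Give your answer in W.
P = W/t = 899.1 J / 4 s = 224.8 W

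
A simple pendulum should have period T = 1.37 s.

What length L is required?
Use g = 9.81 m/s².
T = 2π√(L/g) → L = g(T/2π)² = 9.81×(1.37/2π)² = 0.4664 m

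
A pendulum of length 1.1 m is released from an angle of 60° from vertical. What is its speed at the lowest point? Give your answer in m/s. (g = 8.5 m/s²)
h = L(1 − cosθ) = 1.1×(1 − cos60°) = 0.55 m
v = √(2gh) = √(2×8.5×0.55) = 3.058 m/s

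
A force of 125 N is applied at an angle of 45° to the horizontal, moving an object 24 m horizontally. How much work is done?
W = Fd cosθ = 125×24×cos(45°) = 2121.3 J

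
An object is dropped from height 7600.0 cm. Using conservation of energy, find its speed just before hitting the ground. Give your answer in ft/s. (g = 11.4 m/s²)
mgh = ½mv² → v = √(2gh) = √(2×11.4×76) = 41.63 m/s = 136.6 ft/s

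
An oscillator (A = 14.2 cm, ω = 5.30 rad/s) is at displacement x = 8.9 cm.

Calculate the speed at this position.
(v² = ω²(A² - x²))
v = ω√(A² − x²) = 5.3×√(0.142² − 0.089²) = 0.5864 m/s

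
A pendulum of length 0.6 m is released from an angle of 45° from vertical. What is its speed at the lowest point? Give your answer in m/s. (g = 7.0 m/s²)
h = L(1 − cosθ) = 0.6×(1 − cos45°) = 0.1757 m
v = √(2gh) = √(2×7.0×0.1757) = 1.569 m/s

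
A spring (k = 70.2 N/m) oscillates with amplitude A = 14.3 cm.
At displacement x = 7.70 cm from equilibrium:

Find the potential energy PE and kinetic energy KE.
E_total = ½kA² = ½×70.2×(0.143)² = 0.7178 J
PE = ½kx² = ½×70.2×(0.077)² = 0.2081 J
KE = E_total − PE = 0.5097 J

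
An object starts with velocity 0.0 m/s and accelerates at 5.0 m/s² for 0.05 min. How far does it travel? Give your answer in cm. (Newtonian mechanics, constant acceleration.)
d = v₀t + ½at² (with unit conversion) = 2250.0 cm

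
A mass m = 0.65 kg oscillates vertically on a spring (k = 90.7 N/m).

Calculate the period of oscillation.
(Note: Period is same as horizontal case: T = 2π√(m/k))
T = 2π√(m/k) = 2π√(0.65/90.7) = 0.5319 s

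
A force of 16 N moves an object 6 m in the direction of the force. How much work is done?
W = Fd = 16×6 = 96.0 J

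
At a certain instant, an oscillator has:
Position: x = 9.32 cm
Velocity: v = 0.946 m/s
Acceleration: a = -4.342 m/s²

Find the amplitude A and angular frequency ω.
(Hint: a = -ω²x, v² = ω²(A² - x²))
a = −ω²x → ω = √(|a|/x) = √(4.342/0.0932) = 6.826 rad/s
v² = ω²(A² − x²) → A = √(x² + v²/ω²) = √(0.0932² + 0.946²/6.826²) = 0.167 m = 16.7 cm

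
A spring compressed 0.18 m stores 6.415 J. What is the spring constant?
PE = ½kx² → k = 2PE/x² = 2×6.415/0.18² = 396.0 N/m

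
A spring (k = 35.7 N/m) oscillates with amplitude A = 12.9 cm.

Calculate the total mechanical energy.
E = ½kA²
E = ½kA² = ½×35.7×(0.129)² = 0.297 J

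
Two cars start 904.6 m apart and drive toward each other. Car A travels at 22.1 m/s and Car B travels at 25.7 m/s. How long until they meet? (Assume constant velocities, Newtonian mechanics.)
Combined speed: v_combined = 22.1 + 25.7 = 47.8 m/s
Time to meet: t = d/47.8 = 904.6/47.8 = 18.92 s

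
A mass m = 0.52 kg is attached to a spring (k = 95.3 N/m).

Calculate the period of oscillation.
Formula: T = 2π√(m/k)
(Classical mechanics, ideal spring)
T = 2π√(m/k) = 2π√(0.52/95.3) = 0.4641 s; f = 1/T = 2.155 Hz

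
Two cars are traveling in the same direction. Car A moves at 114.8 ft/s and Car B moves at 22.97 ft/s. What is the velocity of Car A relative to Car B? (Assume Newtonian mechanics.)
v_rel = v_A - v_B = 114.8 - 22.97 = 91.83 ft/s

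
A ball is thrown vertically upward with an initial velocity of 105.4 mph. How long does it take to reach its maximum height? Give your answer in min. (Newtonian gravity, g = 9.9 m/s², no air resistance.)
t_up = v₀/g (with unit conversion) = 0.07932 min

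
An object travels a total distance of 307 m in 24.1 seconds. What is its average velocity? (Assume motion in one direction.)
v_avg = Δd / Δt = 307 / 24.1 = 12.74 m/s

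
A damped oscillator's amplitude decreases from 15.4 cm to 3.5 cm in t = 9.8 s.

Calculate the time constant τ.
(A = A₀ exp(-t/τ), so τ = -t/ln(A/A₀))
A/A₀ = 3.5/15.4 = 0.2273; ln(A/A₀) = -1.482
τ = −t/ln(A/A₀) = −9.8/-1.482 = 6.614 s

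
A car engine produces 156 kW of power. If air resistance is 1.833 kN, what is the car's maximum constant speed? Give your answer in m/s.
P = Fv → v = P/F = 156000 W / 1833 N = 85.11 m/s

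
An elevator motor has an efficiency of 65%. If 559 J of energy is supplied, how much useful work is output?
W_out = η × W_in = 0.65 × 559 = 363.35 J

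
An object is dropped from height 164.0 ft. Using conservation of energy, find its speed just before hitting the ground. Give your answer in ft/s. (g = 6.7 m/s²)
mgh = ½mv² → v = √(2gh) = √(2×6.7×49.99) = 25.88 m/s = 84.91 ft/s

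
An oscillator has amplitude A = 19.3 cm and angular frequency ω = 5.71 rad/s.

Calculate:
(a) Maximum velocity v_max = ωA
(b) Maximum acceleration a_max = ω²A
v_max = ωA = 5.71×0.193 = 1.102 m/s
a_max = ω²A = 5.71²×0.193 = 6.293 m/s²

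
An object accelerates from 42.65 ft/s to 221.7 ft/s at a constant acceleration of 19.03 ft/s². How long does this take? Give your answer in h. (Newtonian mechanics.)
t = (v - v₀)/a (with unit conversion) = 0.002614 h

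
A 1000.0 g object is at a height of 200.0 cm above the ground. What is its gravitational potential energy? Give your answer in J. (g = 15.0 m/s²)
PE = mgh = 1 kg × 15.0 m/s² × 2 m = 30 J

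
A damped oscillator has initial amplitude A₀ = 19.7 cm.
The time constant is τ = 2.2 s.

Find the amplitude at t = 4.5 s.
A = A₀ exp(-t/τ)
A = A₀ exp(−t/τ) = 19.7×exp(−4.5/2.2) = 2.548 cm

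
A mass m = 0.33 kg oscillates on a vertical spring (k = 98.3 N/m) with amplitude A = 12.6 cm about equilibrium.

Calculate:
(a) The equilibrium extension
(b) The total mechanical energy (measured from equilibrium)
x_eq = mg/k = 0.33×9.81/98.3 = 0.03293 m = 3.293 cm
E = ½kA² = ½×98.3×(0.126)² = 0.7803 J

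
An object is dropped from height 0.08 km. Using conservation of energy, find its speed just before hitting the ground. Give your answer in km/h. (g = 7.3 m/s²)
mgh = ½mv² → v = √(2gh) = √(2×7.3×80) = 34.18 m/s = 123.0 km/h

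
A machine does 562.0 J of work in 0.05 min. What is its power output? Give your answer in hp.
P = W/t = 562 J / 3 s = 187.3 W = 0.2512 hp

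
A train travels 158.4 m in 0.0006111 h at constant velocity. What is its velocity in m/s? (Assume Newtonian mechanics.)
v = d/t (with unit conversion) = 72.0 m/s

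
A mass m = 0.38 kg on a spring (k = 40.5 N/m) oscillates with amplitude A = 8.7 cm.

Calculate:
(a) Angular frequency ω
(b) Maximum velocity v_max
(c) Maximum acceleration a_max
ω = √(k/m) = √(40.5/0.38) = 10.32 rad/s
v_max = ωA = 10.32×0.087 = 0.8982 m/s
a_max = ω²A = 10.32²×0.087 = 9.272 m/s²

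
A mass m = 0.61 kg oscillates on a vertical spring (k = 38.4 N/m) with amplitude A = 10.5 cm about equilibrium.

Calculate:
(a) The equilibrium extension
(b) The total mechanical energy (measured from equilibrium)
x_eq = mg/k = 0.61×9.81/38.4 = 0.1558 m = 15.58 cm
E = ½kA² = ½×38.4×(0.105)² = 0.2117 J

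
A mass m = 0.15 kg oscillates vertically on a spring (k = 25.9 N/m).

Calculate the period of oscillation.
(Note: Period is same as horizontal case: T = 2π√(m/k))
T = 2π√(m/k) = 2π√(0.15/25.9) = 0.4782 s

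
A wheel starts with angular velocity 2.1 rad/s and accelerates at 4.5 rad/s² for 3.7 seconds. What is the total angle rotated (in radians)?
θ = ω₀t + ½αt² = 2.1×3.7 + ½×4.5×3.7² = 38.57 rad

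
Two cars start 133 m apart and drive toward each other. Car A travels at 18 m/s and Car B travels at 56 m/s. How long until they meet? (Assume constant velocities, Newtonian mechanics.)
Combined speed: v_combined = 18 + 56 = 74 m/s
Time to meet: t = d/74 = 133/74 = 1.8 s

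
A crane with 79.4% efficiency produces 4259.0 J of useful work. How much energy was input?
W_in = W_out/η = 4259.0/0.794 = 5364.0 J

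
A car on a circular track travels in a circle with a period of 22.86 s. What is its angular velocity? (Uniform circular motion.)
ω = 2π/T = 2π/22.86 = 0.2749 rad/s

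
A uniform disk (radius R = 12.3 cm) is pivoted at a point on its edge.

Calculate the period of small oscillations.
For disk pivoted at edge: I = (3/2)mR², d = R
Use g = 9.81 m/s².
I/m = (3/2)R² = 0.02269 m²; d = R = 0.123 m
T = 2π√((3/2)R²/(gR)) = 2π√(3R/(2g)) = 0.8617 s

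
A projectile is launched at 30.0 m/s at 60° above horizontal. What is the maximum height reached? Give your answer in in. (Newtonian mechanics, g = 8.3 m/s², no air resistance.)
H = v₀²sin²(θ)/(2g) (with unit conversion) = 1601.0 in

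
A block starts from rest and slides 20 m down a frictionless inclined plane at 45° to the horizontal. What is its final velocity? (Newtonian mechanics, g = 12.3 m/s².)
a = g sin(θ) = 12.3 × sin(45°) = 8.7 m/s²
v = √(2ad) = √(2 × 8.7 × 20) = 18.65 m/s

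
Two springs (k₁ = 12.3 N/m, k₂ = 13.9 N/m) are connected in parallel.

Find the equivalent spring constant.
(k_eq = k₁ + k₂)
k_eq = k₁ + k₂ = 12.3 + 13.9 = 26.2 N/m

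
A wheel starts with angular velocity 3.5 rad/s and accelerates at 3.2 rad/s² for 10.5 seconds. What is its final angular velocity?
ω = ω₀ + αt = 3.5 + 3.2 × 10.5 = 37.1 rad/s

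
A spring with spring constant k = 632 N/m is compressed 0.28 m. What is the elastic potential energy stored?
PE = ½kx² = ½×632×0.28² = 24.77 J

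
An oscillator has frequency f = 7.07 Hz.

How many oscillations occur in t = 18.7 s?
n = f×t = 7.07×18.7 = 132.2 oscillations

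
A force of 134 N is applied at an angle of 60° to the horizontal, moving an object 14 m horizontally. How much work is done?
W = Fd cosθ = 134×14×cos(60°) = 938.0 J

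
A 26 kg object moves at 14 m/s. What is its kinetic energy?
KE = ½mv² = ½×26×14² = 2548.0 J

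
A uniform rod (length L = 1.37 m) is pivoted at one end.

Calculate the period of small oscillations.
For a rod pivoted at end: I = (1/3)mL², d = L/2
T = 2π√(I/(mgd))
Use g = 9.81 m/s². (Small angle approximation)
I/m = (1/3)L² = 0.6256 m²; d = L/2 = 0.685 m
T = 2π√(I/(mgd)) = 2π√(0.6256/(9.81×0.685)) = 1.917 s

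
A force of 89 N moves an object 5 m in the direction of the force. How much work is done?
W = Fd = 89×5 = 445.0 J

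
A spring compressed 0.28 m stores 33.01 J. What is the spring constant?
PE = ½kx² → k = 2PE/x² = 2×33.01/0.28² = 842.1 N/m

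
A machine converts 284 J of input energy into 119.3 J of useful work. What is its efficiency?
η = W_out/W_in = 119.3/284 = 0.4201 = 42.01%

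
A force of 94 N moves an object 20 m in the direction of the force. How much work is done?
W = Fd = 94×20 = 1880.0 J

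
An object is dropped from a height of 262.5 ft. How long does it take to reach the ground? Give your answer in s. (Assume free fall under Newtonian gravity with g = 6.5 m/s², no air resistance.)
t = √(2h/g) (with unit conversion) = 4.962 s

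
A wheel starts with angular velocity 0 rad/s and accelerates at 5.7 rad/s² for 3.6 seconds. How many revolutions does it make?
θ = ω₀t + ½αt² = 0×3.6 + ½×5.7×3.6² = 36.94 rad
Revolutions = θ/(2π) = 36.94/(2π) = 5.88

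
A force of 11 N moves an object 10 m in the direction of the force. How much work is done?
W = Fd = 11×10 = 110.0 J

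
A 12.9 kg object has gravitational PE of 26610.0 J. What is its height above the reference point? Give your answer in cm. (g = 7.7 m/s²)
PE = mgh → h = PE/(mg) = 2.661e+04 J / (12.9 kg × 7.7 m/s²) = 267.9 m = 26790.0 cm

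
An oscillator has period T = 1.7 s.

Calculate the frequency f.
f = 1/T = 1/1.7 = 0.5882 Hz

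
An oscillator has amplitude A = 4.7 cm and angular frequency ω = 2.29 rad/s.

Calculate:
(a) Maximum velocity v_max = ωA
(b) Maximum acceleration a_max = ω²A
v_max = ωA = 2.29×0.047 = 0.1076 m/s
a_max = ω²A = 2.29²×0.047 = 0.2465 m/s²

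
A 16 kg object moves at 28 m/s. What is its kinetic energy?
KE = ½mv² = ½×16×28² = 6272.0 J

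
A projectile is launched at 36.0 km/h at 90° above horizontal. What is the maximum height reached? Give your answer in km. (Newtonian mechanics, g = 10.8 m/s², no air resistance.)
H = v₀²sin²(θ)/(2g) (with unit conversion) = 0.00463 km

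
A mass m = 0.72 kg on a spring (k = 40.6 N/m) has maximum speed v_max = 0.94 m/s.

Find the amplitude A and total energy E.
½mv²_max = ½kA² → A = v_max√(m/k) = 0.94×√(0.72/40.6) = 0.1252 m = 12.52 cm
E = ½mv²_max = ½×0.72×0.94² = 0.3181 J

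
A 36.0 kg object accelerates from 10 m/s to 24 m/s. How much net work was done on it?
W_net = ΔKE = ½m(v₂² − v₁²) = ½×36.0×(24² − 10²) = 8568.0 J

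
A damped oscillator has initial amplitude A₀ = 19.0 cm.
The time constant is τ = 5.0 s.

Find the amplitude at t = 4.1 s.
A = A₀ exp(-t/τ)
A = A₀ exp(−t/τ) = 19.0×exp(−4.1/5.0) = 8.368 cm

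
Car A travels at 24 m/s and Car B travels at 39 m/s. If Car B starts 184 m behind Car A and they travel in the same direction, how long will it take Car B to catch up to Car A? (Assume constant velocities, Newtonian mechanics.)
Relative speed: v_rel = 39 - 24 = 15 m/s
Time to catch: t = d₀/v_rel = 184/15 = 12.27 s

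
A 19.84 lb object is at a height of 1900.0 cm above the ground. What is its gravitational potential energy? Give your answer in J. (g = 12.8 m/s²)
PE = mgh = 8.999 kg × 12.8 m/s² × 19 m = 2189 J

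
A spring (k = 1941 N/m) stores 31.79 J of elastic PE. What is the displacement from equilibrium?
PE = ½kx² → x = √(2PE/k) = √(2×31.79/1941) = 0.181 m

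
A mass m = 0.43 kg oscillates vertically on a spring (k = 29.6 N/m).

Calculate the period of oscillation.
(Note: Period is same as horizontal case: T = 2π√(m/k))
T = 2π√(m/k) = 2π√(0.43/29.6) = 0.7573 s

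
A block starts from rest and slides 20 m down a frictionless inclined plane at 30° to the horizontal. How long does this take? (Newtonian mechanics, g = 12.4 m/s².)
a = g sin(θ) = 12.4 × sin(30°) = 6.2 m/s²
t = √(2d/a) = √(2 × 20 / 6.2) = 2.54 s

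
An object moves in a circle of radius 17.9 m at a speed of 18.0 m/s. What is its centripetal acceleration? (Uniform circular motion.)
a_c = v²/r = 18.0²/17.9 = 324/17.9 = 18.1 m/s²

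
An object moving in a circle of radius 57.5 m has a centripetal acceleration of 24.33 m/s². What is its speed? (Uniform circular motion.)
v = √(a_c × r) = √(24.33 × 57.5) = 37.4 m/s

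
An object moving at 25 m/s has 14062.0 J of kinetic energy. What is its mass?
KE = ½mv² → m = 2KE/v² = 2×14062.0/25² = 45.0 kg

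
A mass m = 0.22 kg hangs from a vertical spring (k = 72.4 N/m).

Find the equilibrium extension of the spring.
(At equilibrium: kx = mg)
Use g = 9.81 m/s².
x_eq = mg/k = 0.22×9.81/72.4 = 0.02981 m = 2.981 cm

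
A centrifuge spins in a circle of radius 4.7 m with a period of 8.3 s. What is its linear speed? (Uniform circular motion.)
v = 2πr/T = 2π×4.7/8.3 = 3.56 m/s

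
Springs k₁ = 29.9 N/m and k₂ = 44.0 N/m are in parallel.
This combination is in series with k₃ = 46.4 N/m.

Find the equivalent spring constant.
k₁₂ = k₁ + k₂ = 73.9 N/m (parallel)
1/k_eq = 1/k₁₂ + 1/k₃ → k_eq = 28.5 N/m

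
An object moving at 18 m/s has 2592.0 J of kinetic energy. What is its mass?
KE = ½mv² → m = 2KE/v² = 2×2592.0/18² = 16.0 kg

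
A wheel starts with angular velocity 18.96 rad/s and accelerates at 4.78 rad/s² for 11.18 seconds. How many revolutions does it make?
θ = ω₀t + ½αt² = 18.96×11.18 + ½×4.78×11.18² = 510.7 rad
Revolutions = θ/(2π) = 510.7/(2π) = 81.28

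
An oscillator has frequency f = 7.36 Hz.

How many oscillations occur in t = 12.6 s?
n = f×t = 7.36×12.6 = 92.74 oscillations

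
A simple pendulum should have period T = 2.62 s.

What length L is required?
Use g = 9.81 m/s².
T = 2π√(L/g) → L = g(T/2π)² = 9.81×(2.62/2π)² = 1.706 m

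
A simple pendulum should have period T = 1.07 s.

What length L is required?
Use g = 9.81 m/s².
T = 2π√(L/g) → L = g(T/2π)² = 9.81×(1.07/2π)² = 0.2845 m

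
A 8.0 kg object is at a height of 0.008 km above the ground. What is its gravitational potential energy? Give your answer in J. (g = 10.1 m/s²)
PE = mgh = 8 kg × 10.1 m/s² × 8 m = 646.4 J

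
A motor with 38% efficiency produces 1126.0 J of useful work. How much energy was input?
W_in = W_out/η = 1126.0/0.38 = 2963.2 J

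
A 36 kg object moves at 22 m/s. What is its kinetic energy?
KE = ½mv² = ½×36×22² = 8712.0 J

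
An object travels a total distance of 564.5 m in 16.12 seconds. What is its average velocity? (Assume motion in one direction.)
v_avg = Δd / Δt = 564.5 / 16.12 = 35.02 m/s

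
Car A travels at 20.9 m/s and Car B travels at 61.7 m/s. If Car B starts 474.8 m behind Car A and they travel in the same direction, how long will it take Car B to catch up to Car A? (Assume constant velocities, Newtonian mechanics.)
Relative speed: v_rel = 61.7 - 20.9 = 40.8 m/s
Time to catch: t = d₀/v_rel = 474.8/40.8 = 11.64 s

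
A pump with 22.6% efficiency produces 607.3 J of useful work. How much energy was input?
W_in = W_out/η = 607.3/0.226 = 2687.2 J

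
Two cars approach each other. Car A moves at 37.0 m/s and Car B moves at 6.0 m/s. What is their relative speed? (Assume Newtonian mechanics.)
v_rel = v_A + v_B = 37.0 + 6.0 = 43.0 m/s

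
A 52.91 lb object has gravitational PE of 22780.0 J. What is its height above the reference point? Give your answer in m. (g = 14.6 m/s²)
PE = mgh → h = PE/(mg) = 2.278e+04 J / (24 kg × 14.6 m/s²) = 65.01 m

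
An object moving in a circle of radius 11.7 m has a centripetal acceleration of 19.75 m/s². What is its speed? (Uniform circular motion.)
v = √(a_c × r) = √(19.75 × 11.7) = 15.2 m/s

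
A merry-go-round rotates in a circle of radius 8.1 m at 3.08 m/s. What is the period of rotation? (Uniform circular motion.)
T = 2πr/v = 2π×8.1/3.08 = 16.52 s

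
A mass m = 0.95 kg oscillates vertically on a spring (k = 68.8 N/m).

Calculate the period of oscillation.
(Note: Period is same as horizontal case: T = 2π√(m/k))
T = 2π√(m/k) = 2π√(0.95/68.8) = 0.7383 s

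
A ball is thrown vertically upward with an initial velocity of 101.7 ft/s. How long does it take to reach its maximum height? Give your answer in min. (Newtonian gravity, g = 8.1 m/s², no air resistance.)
t_up = v₀/g (with unit conversion) = 0.06378 min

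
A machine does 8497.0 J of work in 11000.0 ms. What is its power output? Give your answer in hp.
P = W/t = 8497 J / 11 s = 772.5 W = 1.036 hp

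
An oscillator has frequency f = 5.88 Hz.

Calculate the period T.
T = 1/f = 1/5.88 = 0.1701 s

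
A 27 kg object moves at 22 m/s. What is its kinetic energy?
KE = ½mv² = ½×27×22² = 6534.0 J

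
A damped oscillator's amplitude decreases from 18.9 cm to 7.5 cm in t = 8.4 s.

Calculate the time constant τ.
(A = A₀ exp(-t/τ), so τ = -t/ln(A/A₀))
A/A₀ = 7.5/18.9 = 0.3968; ln(A/A₀) = -0.9243
τ = −t/ln(A/A₀) = −8.4/-0.9243 = 9.088 s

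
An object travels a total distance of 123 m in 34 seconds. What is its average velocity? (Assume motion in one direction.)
v_avg = Δd / Δt = 123 / 34 = 3.62 m/s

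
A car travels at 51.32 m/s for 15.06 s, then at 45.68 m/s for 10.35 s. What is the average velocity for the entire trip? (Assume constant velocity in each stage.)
d₁ = v₁t₁ = 51.32 × 15.06 = 772.879 m
d₂ = v₂t₂ = 45.68 × 10.35 = 472.788 m
d_total = 1245.67 m, t_total = 25.41 s
v_avg = d_total/t_total = 1245.67/25.41 = 49.02 m/s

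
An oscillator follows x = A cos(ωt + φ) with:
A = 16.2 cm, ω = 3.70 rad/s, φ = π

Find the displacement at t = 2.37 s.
x = A cos(ωt + φ) = 16.2×cos(3.7×2.37 + π) = 12.84 cm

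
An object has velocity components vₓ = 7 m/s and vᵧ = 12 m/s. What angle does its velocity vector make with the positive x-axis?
θ = arctan(vᵧ/vₓ) = arctan(12/7) = 59.74°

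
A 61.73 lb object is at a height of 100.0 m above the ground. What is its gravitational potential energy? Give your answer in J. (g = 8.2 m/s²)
PE = mgh = 28 kg × 8.2 m/s² × 100 m = 2.296e+04 J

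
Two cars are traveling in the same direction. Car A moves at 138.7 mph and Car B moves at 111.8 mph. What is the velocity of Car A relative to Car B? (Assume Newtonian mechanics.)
v_rel = v_A - v_B = 138.7 - 111.8 = 26.9 mph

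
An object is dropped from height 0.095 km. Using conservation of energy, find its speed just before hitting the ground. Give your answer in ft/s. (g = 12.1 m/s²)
mgh = ½mv² → v = √(2gh) = √(2×12.1×95) = 47.95 m/s = 157.3 ft/s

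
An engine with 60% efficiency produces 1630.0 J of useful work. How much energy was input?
W_in = W_out/η = 1630.0/0.6 = 2716.7 J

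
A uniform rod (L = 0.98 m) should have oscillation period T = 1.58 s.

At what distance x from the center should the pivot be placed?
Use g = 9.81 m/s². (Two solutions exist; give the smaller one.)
T = 2π√((L²/12 + x²)/(gx)). Let c = T²g/(4π²) = 0.6203.
x² − cx + L²/12 = 0 → x = (c − √(c² − L²/3))/2 = 0.183 m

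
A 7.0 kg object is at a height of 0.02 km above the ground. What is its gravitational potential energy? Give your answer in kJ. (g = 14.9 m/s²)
PE = mgh = 7 kg × 14.9 m/s² × 20 m = 2086 J = 2.086 kJ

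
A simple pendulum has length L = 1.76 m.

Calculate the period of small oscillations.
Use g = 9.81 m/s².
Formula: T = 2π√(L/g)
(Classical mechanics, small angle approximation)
T = 2π√(L/g) = 2π√(1.76/9.81) = 2.661 s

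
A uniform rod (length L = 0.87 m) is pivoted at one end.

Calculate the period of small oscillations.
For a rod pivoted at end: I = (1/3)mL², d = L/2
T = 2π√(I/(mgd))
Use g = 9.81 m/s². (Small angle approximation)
I/m = (1/3)L² = 0.2523 m²; d = L/2 = 0.435 m
T = 2π√(I/(mgd)) = 2π√(0.2523/(9.81×0.435)) = 1.528 s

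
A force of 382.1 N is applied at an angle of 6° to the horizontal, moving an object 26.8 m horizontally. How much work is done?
W = Fd cosθ = 382.1×26.8×cos(6°) = 10184.0 J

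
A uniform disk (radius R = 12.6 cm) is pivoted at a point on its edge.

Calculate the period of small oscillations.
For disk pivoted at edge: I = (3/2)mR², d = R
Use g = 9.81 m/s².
I/m = (3/2)R² = 0.02381 m²; d = R = 0.126 m
T = 2π√((3/2)R²/(gR)) = 2π√(3R/(2g)) = 0.8721 s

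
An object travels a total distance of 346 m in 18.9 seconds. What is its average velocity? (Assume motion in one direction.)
v_avg = Δd / Δt = 346 / 18.9 = 18.31 m/s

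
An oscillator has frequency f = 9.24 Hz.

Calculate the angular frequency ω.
ω = 2πf = 2π×9.24 = 58.06 rad/s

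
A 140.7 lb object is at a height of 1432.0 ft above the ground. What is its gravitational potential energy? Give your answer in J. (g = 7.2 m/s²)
PE = mgh = 63.82 kg × 7.2 m/s² × 436.5 m = 2.006e+05 J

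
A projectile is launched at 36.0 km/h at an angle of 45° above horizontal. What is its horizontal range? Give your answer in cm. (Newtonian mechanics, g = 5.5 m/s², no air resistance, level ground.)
R = v₀² sin(2θ) / g (with unit conversion) = 1818.0 cm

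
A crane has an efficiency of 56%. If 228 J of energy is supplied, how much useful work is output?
W_out = η × W_in = 0.56 × 228 = 127.68 J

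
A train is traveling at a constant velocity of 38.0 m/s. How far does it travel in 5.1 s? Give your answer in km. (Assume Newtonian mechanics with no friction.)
d = vt (with unit conversion) = 0.1938 km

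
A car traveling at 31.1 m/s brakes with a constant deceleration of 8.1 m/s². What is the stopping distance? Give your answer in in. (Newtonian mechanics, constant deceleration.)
d = v₀² / (2a) (with unit conversion) = 2351.0 in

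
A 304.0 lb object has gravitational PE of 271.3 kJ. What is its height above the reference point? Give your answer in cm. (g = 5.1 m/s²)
PE = mgh → h = PE/(mg) = 2.713e+05 J / (137.9 kg × 5.1 m/s²) = 385.8 m = 38580.0 cm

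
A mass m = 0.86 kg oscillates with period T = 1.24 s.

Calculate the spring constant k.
T = 2π√(m/k) → k = m(2π/T)² = 0.86×(2π/1.24)² = 22.08 N/m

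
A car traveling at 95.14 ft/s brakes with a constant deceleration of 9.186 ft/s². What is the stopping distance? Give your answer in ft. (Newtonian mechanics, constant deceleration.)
d = v₀² / (2a) (with unit conversion) = 492.7 ft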